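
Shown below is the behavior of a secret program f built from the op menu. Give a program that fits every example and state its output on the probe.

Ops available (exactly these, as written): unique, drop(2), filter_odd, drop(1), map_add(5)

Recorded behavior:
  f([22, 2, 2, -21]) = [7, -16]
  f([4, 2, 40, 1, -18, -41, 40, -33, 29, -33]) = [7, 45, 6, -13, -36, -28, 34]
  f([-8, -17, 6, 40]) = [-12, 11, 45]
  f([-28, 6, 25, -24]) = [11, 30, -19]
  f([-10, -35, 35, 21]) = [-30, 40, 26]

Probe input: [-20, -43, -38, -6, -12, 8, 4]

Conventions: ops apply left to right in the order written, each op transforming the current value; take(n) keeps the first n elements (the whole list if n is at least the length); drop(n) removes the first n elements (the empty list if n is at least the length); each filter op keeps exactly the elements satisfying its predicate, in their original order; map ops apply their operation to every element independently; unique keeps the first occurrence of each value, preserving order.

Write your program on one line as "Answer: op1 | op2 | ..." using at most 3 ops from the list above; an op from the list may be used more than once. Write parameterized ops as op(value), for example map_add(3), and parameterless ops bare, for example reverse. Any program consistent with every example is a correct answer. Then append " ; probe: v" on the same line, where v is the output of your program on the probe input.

drop(1) | map_add(5) | unique ; probe: [-38, -33, -1, -7, 13, 9]

Check, running the answer program on each example:
  [22, 2, 2, -21] -> [2, 2, -21] -> [7, 7, -16] -> [7, -16]
  [4, 2, 40, 1, -18, -41, 40, -33, 29, -33] -> [2, 40, 1, -18, -41, 40, -33, 29, -33] -> [7, 45, 6, -13, -36, 45, -28, 34, -28] -> [7, 45, 6, -13, -36, -28, 34]
  [-8, -17, 6, 40] -> [-17, 6, 40] -> [-12, 11, 45] -> [-12, 11, 45]
  [-28, 6, 25, -24] -> [6, 25, -24] -> [11, 30, -19] -> [11, 30, -19]
  [-10, -35, 35, 21] -> [-35, 35, 21] -> [-30, 40, 26] -> [-30, 40, 26]
  probe: [-20, -43, -38, -6, -12, 8, 4] -> [-43, -38, -6, -12, 8, 4] -> [-38, -33, -1, -7, 13, 9] -> [-38, -33, -1, -7, 13, 9]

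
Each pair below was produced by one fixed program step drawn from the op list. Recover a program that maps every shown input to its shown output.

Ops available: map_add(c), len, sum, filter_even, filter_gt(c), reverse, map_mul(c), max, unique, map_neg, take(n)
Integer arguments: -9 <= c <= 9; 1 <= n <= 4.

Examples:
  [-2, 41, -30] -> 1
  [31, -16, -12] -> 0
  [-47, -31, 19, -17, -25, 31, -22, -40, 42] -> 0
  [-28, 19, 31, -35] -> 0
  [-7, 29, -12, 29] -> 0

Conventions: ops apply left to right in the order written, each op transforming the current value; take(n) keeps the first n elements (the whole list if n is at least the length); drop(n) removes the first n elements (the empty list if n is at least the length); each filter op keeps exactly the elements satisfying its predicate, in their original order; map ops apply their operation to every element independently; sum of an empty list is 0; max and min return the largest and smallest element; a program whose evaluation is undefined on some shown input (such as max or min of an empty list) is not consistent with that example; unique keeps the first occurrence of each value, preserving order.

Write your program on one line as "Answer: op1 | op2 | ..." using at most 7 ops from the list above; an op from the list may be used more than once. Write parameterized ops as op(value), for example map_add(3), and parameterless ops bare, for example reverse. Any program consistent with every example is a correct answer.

filter_gt(-4) | map_mul(-7) | filter_gt(-7) | map_mul(6) | map_mul(-7) | len

Check, running the answer program on each example:
  [-2, 41, -30] -> [-2, 41] -> [14, -287] -> [14] -> [84] -> [-588] -> 1
  [31, -16, -12] -> [31] -> [-217] -> [] -> [] -> [] -> 0
  [-47, -31, 19, -17, -25, 31, -22, -40, 42] -> [19, 31, 42] -> [-133, -217, -294] -> [] -> [] -> [] -> 0
  [-28, 19, 31, -35] -> [19, 31] -> [-133, -217] -> [] -> [] -> [] -> 0
  [-7, 29, -12, 29] -> [29, 29] -> [-203, -203] -> [] -> [] -> [] -> 0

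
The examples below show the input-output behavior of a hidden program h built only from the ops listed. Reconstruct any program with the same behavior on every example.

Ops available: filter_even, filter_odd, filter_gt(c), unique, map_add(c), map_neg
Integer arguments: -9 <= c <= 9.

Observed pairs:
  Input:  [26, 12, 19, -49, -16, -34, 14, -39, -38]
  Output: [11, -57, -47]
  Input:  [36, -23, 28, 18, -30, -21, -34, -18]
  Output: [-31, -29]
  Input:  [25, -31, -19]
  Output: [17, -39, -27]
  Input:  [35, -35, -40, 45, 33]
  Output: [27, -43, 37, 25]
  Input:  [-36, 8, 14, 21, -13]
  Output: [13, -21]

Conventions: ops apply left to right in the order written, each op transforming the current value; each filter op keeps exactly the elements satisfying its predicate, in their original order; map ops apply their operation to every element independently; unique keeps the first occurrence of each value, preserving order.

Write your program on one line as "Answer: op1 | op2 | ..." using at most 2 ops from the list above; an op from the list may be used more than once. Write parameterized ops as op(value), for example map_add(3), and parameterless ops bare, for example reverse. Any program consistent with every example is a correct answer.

map_add(-8) | filter_odd

Check, running the answer program on each example:
  [26, 12, 19, -49, -16, -34, 14, -39, -38] -> [18, 4, 11, -57, -24, -42, 6, -47, -46] -> [11, -57, -47]
  [36, -23, 28, 18, -30, -21, -34, -18] -> [28, -31, 20, 10, -38, -29, -42, -26] -> [-31, -29]
  [25, -31, -19] -> [17, -39, -27] -> [17, -39, -27]
  [35, -35, -40, 45, 33] -> [27, -43, -48, 37, 25] -> [27, -43, 37, 25]
  [-36, 8, 14, 21, -13] -> [-44, 0, 6, 13, -21] -> [13, -21]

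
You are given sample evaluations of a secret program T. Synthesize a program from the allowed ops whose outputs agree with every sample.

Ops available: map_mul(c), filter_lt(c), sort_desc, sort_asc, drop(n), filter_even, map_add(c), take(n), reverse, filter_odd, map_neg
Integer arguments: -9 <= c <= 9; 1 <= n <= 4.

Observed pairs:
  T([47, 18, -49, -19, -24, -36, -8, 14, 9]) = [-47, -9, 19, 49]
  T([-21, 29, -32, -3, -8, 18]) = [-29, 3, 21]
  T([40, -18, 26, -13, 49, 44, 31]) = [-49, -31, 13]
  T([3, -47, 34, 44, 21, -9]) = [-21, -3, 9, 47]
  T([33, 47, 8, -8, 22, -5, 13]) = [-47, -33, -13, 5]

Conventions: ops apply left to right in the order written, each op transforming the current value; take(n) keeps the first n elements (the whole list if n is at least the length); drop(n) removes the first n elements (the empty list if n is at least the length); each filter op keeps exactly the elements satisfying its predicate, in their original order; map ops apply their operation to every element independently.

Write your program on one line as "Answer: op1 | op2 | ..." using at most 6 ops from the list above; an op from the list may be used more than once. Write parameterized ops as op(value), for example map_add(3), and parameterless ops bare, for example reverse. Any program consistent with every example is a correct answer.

map_neg | sort_asc | map_neg | filter_odd | map_neg

Check, running the answer program on each example:
  [47, 18, -49, -19, -24, -36, -8, 14, 9] -> [-47, -18, 49, 19, 24, 36, 8, -14, -9] -> [-47, -18, -14, -9, 8, 19, 24, 36, 49] -> [47, 18, 14, 9, -8, -19, -24, -36, -49] -> [47, 9, -19, -49] -> [-47, -9, 19, 49]
  [-21, 29, -32, -3, -8, 18] -> [21, -29, 32, 3, 8, -18] -> [-29, -18, 3, 8, 21, 32] -> [29, 18, -3, -8, -21, -32] -> [29, -3, -21] -> [-29, 3, 21]
  [40, -18, 26, -13, 49, 44, 31] -> [-40, 18, -26, 13, -49, -44, -31] -> [-49, -44, -40, -31, -26, 13, 18] -> [49, 44, 40, 31, 26, -13, -18] -> [49, 31, -13] -> [-49, -31, 13]
  [3, -47, 34, 44, 21, -9] -> [-3, 47, -34, -44, -21, 9] -> [-44, -34, -21, -3, 9, 47] -> [44, 34, 21, 3, -9, -47] -> [21, 3, -9, -47] -> [-21, -3, 9, 47]
  [33, 47, 8, -8, 22, -5, 13] -> [-33, -47, -8, 8, -22, 5, -13] -> [-47, -33, -22, -13, -8, 5, 8] -> [47, 33, 22, 13, 8, -5, -8] -> [47, 33, 13, -5] -> [-47, -33, -13, 5]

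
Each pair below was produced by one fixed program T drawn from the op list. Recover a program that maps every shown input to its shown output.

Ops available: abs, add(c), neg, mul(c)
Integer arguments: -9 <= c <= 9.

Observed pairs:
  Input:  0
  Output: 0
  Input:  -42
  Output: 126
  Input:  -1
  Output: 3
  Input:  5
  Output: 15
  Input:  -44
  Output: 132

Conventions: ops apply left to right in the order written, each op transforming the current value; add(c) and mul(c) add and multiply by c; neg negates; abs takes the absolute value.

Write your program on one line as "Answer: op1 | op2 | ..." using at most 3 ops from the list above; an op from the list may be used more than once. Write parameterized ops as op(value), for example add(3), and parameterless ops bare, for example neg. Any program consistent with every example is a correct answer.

mul(3) | abs

Check, running the answer program on each example:
  0 -> 0 -> 0
  -42 -> -126 -> 126
  -1 -> -3 -> 3
  5 -> 15 -> 15
  -44 -> -132 -> 132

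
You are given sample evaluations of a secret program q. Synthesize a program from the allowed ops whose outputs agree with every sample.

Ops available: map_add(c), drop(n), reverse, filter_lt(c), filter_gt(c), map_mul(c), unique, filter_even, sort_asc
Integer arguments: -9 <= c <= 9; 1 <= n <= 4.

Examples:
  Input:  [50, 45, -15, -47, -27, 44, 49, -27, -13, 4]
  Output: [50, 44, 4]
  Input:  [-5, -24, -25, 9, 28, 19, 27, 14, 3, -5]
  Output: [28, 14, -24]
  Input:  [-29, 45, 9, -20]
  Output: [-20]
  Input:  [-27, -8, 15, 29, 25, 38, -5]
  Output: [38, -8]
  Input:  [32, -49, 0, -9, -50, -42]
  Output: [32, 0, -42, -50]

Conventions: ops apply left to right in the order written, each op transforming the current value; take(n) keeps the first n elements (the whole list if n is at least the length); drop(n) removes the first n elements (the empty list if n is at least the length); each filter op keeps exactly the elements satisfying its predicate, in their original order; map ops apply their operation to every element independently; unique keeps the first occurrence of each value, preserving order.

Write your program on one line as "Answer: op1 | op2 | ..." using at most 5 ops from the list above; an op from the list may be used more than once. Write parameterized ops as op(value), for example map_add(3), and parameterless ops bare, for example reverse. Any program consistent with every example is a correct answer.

sort_asc | unique | filter_even | reverse

Check, running the answer program on each example:
  [50, 45, -15, -47, -27, 44, 49, -27, -13, 4] -> [-47, -27, -27, -15, -13, 4, 44, 45, 49, 50] -> [-47, -27, -15, -13, 4, 44, 45, 49, 50] -> [4, 44, 50] -> [50, 44, 4]
  [-5, -24, -25, 9, 28, 19, 27, 14, 3, -5] -> [-25, -24, -5, -5, 3, 9, 14, 19, 27, 28] -> [-25, -24, -5, 3, 9, 14, 19, 27, 28] -> [-24, 14, 28] -> [28, 14, -24]
  [-29, 45, 9, -20] -> [-29, -20, 9, 45] -> [-29, -20, 9, 45] -> [-20] -> [-20]
  [-27, -8, 15, 29, 25, 38, -5] -> [-27, -8, -5, 15, 25, 29, 38] -> [-27, -8, -5, 15, 25, 29, 38] -> [-8, 38] -> [38, -8]
  [32, -49, 0, -9, -50, -42] -> [-50, -49, -42, -9, 0, 32] -> [-50, -49, -42, -9, 0, 32] -> [-50, -42, 0, 32] -> [32, 0, -42, -50]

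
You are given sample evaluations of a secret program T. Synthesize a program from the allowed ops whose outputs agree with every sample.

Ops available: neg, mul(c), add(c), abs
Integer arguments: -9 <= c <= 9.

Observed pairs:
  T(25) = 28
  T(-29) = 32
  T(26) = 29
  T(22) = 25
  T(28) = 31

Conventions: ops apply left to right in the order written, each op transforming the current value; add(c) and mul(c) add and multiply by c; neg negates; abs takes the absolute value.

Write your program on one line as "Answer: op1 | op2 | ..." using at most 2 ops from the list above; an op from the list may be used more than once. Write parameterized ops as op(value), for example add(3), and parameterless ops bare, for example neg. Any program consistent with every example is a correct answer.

abs | add(3)

Check, running the answer program on each example:
  25 -> 25 -> 28
  -29 -> 29 -> 32
  26 -> 26 -> 29
  22 -> 22 -> 25
  28 -> 28 -> 31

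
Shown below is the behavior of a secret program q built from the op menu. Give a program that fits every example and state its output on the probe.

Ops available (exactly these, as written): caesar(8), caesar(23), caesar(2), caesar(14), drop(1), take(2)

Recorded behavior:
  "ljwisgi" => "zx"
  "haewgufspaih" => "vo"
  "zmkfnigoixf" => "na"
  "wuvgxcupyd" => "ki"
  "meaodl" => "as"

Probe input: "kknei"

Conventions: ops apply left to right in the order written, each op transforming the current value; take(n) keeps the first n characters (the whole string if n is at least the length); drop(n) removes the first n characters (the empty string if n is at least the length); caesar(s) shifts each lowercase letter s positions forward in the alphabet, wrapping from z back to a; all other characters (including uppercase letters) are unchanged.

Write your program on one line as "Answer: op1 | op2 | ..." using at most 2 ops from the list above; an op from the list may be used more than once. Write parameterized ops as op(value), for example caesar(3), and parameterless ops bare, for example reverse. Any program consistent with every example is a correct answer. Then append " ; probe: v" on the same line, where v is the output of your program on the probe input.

caesar(14) | take(2) ; probe: "yy"

Check, running the answer program on each example:
  "ljwisgi" -> "zxkwguw" -> "zx"
  "haewgufspaih" -> "voskuitgdowv" -> "vo"
  "zmkfnigoixf" -> "naytbwucwlt" -> "na"
  "wuvgxcupyd" -> "kijulqidmr" -> "ki"
  "meaodl" -> "asocrz" -> "as"
  probe: "kknei" -> "yybsw" -> "yy"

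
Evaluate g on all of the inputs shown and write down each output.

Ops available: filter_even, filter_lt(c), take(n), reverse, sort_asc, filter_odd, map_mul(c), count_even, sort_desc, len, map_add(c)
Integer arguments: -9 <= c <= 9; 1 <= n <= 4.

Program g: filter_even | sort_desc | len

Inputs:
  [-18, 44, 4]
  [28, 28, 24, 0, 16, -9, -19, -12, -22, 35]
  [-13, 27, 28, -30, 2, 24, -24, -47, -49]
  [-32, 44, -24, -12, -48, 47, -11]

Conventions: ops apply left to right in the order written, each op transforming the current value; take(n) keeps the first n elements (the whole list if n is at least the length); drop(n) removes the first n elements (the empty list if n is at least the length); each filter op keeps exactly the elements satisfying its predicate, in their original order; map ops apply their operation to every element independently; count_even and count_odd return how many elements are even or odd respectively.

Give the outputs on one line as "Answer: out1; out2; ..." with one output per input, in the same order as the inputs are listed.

3; 7; 5; 5

Execution, op by op:
  [-18, 44, 4] -> [-18, 44, 4] -> [44, 4, -18] -> 3
  [28, 28, 24, 0, 16, -9, -19, -12, -22, 35] -> [28, 28, 24, 0, 16, -12, -22] -> [28, 28, 24, 16, 0, -12, -22] -> 7
  [-13, 27, 28, -30, 2, 24, -24, -47, -49] -> [28, -30, 2, 24, -24] -> [28, 24, 2, -24, -30] -> 5
  [-32, 44, -24, -12, -48, 47, -11] -> [-32, 44, -24, -12, -48] -> [44, -12, -24, -32, -48] -> 5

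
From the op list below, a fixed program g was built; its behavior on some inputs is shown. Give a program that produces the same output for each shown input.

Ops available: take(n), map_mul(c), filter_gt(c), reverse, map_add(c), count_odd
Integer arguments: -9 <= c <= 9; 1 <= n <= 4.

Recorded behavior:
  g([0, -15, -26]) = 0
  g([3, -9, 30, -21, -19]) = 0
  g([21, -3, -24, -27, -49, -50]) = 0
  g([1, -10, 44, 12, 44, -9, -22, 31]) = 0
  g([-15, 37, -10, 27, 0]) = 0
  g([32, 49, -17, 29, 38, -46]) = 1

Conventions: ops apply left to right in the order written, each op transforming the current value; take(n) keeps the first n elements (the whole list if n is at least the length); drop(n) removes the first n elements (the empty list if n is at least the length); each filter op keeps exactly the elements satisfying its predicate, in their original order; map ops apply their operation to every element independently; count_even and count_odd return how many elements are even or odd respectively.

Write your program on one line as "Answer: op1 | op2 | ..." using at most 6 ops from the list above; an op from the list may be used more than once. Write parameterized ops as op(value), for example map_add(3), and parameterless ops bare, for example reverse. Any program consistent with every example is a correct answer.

map_add(-2) | take(1) | map_add(-9) | filter_gt(-7) | count_odd

Check, running the answer program on each example:
  [0, -15, -26] -> [-2, -17, -28] -> [-2] -> [-11] -> [] -> 0
  [3, -9, 30, -21, -19] -> [1, -11, 28, -23, -21] -> [1] -> [-8] -> [] -> 0
  [21, -3, -24, -27, -49, -50] -> [19, -5, -26, -29, -51, -52] -> [19] -> [10] -> [10] -> 0
  [1, -10, 44, 12, 44, -9, -22, 31] -> [-1, -12, 42, 10, 42, -11, -24, 29] -> [-1] -> [-10] -> [] -> 0
  [-15, 37, -10, 27, 0] -> [-17, 35, -12, 25, -2] -> [-17] -> [-26] -> [] -> 0
  [32, 49, -17, 29, 38, -46] -> [30, 47, -19, 27, 36, -48] -> [30] -> [21] -> [21] -> 1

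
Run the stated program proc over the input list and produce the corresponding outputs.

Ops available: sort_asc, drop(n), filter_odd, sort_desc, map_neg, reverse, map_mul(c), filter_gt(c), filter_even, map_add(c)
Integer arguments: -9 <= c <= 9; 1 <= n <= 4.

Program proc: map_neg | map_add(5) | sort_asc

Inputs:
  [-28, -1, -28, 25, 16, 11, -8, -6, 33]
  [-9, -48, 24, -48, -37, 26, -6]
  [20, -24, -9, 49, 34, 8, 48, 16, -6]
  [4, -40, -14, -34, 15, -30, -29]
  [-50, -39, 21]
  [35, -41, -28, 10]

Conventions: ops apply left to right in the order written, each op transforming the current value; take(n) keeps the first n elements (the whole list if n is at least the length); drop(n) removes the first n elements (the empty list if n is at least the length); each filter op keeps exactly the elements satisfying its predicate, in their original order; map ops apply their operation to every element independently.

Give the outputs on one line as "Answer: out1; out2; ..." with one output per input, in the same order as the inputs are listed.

[-28, -20, -11, -6, 6, 11, 13, 33, 33]; [-21, -19, 11, 14, 42, 53, 53]; [-44, -43, -29, -15, -11, -3, 11, 14, 29]; [-10, 1, 19, 34, 35, 39, 45]; [-16, 44, 55]; [-30, -5, 33, 46]

Execution, op by op:
  [-28, -1, -28, 25, 16, 11, -8, -6, 33] -> [28, 1, 28, -25, -16, -11, 8, 6, -33] -> [33, 6, 33, -20, -11, -6, 13, 11, -28] -> [-28, -20, -11, -6, 6, 11, 13, 33, 33]
  [-9, -48, 24, -48, -37, 26, -6] -> [9, 48, -24, 48, 37, -26, 6] -> [14, 53, -19, 53, 42, -21, 11] -> [-21, -19, 11, 14, 42, 53, 53]
  [20, -24, -9, 49, 34, 8, 48, 16, -6] -> [-20, 24, 9, -49, -34, -8, -48, -16, 6] -> [-15, 29, 14, -44, -29, -3, -43, -11, 11] -> [-44, -43, -29, -15, -11, -3, 11, 14, 29]
  [4, -40, -14, -34, 15, -30, -29] -> [-4, 40, 14, 34, -15, 30, 29] -> [1, 45, 19, 39, -10, 35, 34] -> [-10, 1, 19, 34, 35, 39, 45]
  [-50, -39, 21] -> [50, 39, -21] -> [55, 44, -16] -> [-16, 44, 55]
  [35, -41, -28, 10] -> [-35, 41, 28, -10] -> [-30, 46, 33, -5] -> [-30, -5, 33, 46]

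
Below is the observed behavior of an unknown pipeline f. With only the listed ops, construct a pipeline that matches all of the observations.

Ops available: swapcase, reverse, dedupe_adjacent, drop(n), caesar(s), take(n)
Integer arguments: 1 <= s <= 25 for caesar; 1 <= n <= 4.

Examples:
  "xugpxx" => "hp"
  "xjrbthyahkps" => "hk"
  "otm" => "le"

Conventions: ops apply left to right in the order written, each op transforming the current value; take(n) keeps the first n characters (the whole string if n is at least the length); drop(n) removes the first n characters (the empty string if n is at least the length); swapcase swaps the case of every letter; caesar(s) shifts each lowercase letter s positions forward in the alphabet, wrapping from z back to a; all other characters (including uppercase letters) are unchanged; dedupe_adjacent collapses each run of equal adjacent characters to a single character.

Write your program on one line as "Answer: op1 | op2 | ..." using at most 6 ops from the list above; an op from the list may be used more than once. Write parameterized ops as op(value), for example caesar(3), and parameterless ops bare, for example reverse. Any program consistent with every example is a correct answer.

reverse | dedupe_adjacent | caesar(3) | take(2) | caesar(15) | reverse

Check, running the answer program on each example:
  "xugpxx" -> "xxpgux" -> "xpgux" -> "asjxa" -> "as" -> "ph" -> "hp"
  "xjrbthyahkps" -> "spkhayhtbrjx" -> "spkhayhtbrjx" -> "vsnkdbkweuma" -> "vs" -> "kh" -> "hk"
  "otm" -> "mto" -> "mto" -> "pwr" -> "pw" -> "el" -> "le"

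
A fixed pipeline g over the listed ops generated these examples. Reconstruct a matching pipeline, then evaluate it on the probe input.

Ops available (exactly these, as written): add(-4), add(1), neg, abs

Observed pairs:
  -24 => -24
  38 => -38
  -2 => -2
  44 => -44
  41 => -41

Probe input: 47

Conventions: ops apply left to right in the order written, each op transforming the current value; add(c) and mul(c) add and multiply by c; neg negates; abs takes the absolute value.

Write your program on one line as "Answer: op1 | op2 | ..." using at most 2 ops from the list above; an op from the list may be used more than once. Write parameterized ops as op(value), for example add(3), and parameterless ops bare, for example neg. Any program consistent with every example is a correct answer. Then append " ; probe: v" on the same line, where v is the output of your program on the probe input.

abs | neg ; probe: -47

Check, running the answer program on each example:
  -24 -> 24 -> -24
  38 -> 38 -> -38
  -2 -> 2 -> -2
  44 -> 44 -> -44
  41 -> 41 -> -41
  probe: 47 -> 47 -> -47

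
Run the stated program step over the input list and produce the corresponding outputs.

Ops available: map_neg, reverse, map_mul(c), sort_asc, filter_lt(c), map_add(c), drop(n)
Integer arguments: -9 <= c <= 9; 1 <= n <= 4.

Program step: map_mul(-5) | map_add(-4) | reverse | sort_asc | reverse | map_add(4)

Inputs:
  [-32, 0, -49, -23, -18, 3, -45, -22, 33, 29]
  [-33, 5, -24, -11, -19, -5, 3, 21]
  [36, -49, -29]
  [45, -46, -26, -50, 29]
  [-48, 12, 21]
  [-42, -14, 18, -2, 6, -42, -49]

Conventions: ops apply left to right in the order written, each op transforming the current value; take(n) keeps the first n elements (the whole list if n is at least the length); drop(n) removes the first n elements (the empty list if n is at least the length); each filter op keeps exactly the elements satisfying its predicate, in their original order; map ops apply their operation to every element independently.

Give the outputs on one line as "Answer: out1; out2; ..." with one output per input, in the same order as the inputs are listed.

Execution, op by op:
  [-32, 0, -49, -23, -18, 3, -45, -22, 33, 29] -> [160, 0, 245, 115, 90, -15, 225, 110, -165, -145] -> [156, -4, 241, 111, 86, -19, 221, 106, -169, -149] -> [-149, -169, 106, 221, -19, 86, 111, 241, -4, 156] -> [-169, -149, -19, -4, 86, 106, 111, 156, 221, 241] -> [241, 221, 156, 111, 106, 86, -4, -19, -149, -169] -> [245, 225, 160, 115, 110, 90, 0, -15, -145, -165]
  [-33, 5, -24, -11, -19, -5, 3, 21] -> [165, -25, 120, 55, 95, 25, -15, -105] -> [161, -29, 116, 51, 91, 21, -19, -109] -> [-109, -19, 21, 91, 51, 116, -29, 161] -> [-109, -29, -19, 21, 51, 91, 116, 161] -> [161, 116, 91, 51, 21, -19, -29, -109] -> [165, 120, 95, 55, 25, -15, -25, -105]
  [36, -49, -29] -> [-180, 245, 145] -> [-184, 241, 141] -> [141, 241, -184] -> [-184, 141, 241] -> [241, 141, -184] -> [245, 145, -180]
  [45, -46, -26, -50, 29] -> [-225, 230, 130, 250, -145] -> [-229, 226, 126, 246, -149] -> [-149, 246, 126, 226, -229] -> [-229, -149, 126, 226, 246] -> [246, 226, 126, -149, -229] -> [250, 230, 130, -145, -225]
  [-48, 12, 21] -> [240, -60, -105] -> [236, -64, -109] -> [-109, -64, 236] -> [-109, -64, 236] -> [236, -64, -109] -> [240, -60, -105]
  [-42, -14, 18, -2, 6, -42, -49] -> [210, 70, -90, 10, -30, 210, 245] -> [206, 66, -94, 6, -34, 206, 241] -> [241, 206, -34, 6, -94, 66, 206] -> [-94, -34, 6, 66, 206, 206, 241] -> [241, 206, 206, 66, 6, -34, -94] -> [245, 210, 210, 70, 10, -30, -90]

[245, 225, 160, 115, 110, 90, 0, -15, -145, -165]; [165, 120, 95, 55, 25, -15, -25, -105]; [245, 145, -180]; [250, 230, 130, -145, -225]; [240, -60, -105]; [245, 210, 210, 70, 10, -30, -90]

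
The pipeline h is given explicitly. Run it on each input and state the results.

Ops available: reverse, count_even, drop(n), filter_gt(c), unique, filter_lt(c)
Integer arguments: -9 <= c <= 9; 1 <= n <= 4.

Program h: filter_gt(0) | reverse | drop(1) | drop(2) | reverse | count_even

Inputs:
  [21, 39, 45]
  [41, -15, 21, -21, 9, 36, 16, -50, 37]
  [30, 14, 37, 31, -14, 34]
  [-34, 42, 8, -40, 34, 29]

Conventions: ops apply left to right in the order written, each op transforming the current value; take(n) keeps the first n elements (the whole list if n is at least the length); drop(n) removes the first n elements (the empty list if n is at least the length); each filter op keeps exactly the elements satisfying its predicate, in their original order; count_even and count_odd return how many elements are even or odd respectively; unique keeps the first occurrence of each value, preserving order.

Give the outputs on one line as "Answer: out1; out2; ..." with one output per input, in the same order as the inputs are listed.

0; 0; 2; 1

Execution, op by op:
  [21, 39, 45] -> [21, 39, 45] -> [45, 39, 21] -> [39, 21] -> [] -> [] -> 0
  [41, -15, 21, -21, 9, 36, 16, -50, 37] -> [41, 21, 9, 36, 16, 37] -> [37, 16, 36, 9, 21, 41] -> [16, 36, 9, 21, 41] -> [9, 21, 41] -> [41, 21, 9] -> 0
  [30, 14, 37, 31, -14, 34] -> [30, 14, 37, 31, 34] -> [34, 31, 37, 14, 30] -> [31, 37, 14, 30] -> [14, 30] -> [30, 14] -> 2
  [-34, 42, 8, -40, 34, 29] -> [42, 8, 34, 29] -> [29, 34, 8, 42] -> [34, 8, 42] -> [42] -> [42] -> 1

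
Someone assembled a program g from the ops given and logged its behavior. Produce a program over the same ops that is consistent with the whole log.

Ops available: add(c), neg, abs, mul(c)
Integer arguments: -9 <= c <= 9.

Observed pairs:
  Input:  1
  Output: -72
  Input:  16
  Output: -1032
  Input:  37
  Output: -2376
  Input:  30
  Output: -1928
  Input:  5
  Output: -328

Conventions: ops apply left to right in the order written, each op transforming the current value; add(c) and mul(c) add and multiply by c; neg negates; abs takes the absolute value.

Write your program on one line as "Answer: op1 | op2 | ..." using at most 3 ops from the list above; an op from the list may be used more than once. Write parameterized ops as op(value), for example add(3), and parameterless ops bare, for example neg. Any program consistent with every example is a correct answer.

mul(-8) | add(-1) | mul(8)

Check, running the answer program on each example:
  1 -> -8 -> -9 -> -72
  16 -> -128 -> -129 -> -1032
  37 -> -296 -> -297 -> -2376
  30 -> -240 -> -241 -> -1928
  5 -> -40 -> -41 -> -328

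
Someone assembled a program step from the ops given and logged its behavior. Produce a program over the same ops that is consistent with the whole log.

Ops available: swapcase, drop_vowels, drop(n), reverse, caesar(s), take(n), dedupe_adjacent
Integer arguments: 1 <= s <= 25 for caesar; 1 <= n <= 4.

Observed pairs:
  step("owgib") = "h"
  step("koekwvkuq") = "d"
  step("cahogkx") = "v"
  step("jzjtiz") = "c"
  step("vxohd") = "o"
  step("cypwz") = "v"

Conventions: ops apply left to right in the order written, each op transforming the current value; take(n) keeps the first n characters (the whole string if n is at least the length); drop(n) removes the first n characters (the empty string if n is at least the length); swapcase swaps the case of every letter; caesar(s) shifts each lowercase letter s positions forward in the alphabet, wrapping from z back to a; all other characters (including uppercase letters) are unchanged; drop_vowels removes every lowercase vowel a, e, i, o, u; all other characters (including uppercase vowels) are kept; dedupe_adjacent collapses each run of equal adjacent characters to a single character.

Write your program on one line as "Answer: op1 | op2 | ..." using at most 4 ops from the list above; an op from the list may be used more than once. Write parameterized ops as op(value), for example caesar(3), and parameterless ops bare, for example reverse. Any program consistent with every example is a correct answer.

reverse | caesar(19) | reverse | take(1)

Check, running the answer program on each example:
  "owgib" -> "bigwo" -> "ubzph" -> "hpzbu" -> "h"
  "koekwvkuq" -> "qukvwkeok" -> "jndopdxhd" -> "dhxdpodnj" -> "d"
  "cahogkx" -> "xkgohac" -> "qdzhatv" -> "vtahzdq" -> "v"
  "jzjtiz" -> "zitjzj" -> "sbmcsc" -> "cscmbs" -> "c"
  "vxohd" -> "dhoxv" -> "wahqo" -> "oqhaw" -> "o"
  "cypwz" -> "zwpyc" -> "spirv" -> "vrips" -> "v"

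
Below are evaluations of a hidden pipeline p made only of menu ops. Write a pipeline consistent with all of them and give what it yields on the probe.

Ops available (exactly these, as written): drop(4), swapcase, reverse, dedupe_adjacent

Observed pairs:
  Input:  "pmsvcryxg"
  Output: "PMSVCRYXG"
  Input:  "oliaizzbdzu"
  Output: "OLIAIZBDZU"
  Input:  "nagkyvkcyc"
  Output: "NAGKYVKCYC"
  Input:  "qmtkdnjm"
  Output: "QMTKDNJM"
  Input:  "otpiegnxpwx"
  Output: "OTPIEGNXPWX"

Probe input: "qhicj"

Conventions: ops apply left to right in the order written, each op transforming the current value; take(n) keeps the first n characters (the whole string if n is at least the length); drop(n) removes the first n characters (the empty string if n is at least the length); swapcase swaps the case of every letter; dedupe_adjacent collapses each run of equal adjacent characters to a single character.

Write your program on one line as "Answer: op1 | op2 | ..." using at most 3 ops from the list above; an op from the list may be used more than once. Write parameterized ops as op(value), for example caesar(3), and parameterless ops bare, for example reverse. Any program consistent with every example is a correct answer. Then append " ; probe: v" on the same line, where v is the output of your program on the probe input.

swapcase | dedupe_adjacent ; probe: "QHICJ"

Check, running the answer program on each example:
  "pmsvcryxg" -> "PMSVCRYXG" -> "PMSVCRYXG"
  "oliaizzbdzu" -> "OLIAIZZBDZU" -> "OLIAIZBDZU"
  "nagkyvkcyc" -> "NAGKYVKCYC" -> "NAGKYVKCYC"
  "qmtkdnjm" -> "QMTKDNJM" -> "QMTKDNJM"
  "otpiegnxpwx" -> "OTPIEGNXPWX" -> "OTPIEGNXPWX"
  probe: "qhicj" -> "QHICJ" -> "QHICJ"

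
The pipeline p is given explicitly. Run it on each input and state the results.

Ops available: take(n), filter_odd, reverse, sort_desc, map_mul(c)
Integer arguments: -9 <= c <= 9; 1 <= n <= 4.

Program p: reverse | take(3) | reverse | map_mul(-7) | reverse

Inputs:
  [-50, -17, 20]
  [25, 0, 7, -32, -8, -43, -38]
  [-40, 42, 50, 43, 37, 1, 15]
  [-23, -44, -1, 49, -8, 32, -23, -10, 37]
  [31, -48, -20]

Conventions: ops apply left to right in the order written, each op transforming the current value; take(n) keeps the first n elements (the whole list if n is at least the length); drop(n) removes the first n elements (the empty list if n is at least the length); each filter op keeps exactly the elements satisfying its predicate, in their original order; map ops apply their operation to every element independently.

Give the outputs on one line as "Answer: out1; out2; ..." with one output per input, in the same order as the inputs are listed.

Execution, op by op:
  [-50, -17, 20] -> [20, -17, -50] -> [20, -17, -50] -> [-50, -17, 20] -> [350, 119, -140] -> [-140, 119, 350]
  [25, 0, 7, -32, -8, -43, -38] -> [-38, -43, -8, -32, 7, 0, 25] -> [-38, -43, -8] -> [-8, -43, -38] -> [56, 301, 266] -> [266, 301, 56]
  [-40, 42, 50, 43, 37, 1, 15] -> [15, 1, 37, 43, 50, 42, -40] -> [15, 1, 37] -> [37, 1, 15] -> [-259, -7, -105] -> [-105, -7, -259]
  [-23, -44, -1, 49, -8, 32, -23, -10, 37] -> [37, -10, -23, 32, -8, 49, -1, -44, -23] -> [37, -10, -23] -> [-23, -10, 37] -> [161, 70, -259] -> [-259, 70, 161]
  [31, -48, -20] -> [-20, -48, 31] -> [-20, -48, 31] -> [31, -48, -20] -> [-217, 336, 140] -> [140, 336, -217]

[-140, 119, 350]; [266, 301, 56]; [-105, -7, -259]; [-259, 70, 161]; [140, 336, -217]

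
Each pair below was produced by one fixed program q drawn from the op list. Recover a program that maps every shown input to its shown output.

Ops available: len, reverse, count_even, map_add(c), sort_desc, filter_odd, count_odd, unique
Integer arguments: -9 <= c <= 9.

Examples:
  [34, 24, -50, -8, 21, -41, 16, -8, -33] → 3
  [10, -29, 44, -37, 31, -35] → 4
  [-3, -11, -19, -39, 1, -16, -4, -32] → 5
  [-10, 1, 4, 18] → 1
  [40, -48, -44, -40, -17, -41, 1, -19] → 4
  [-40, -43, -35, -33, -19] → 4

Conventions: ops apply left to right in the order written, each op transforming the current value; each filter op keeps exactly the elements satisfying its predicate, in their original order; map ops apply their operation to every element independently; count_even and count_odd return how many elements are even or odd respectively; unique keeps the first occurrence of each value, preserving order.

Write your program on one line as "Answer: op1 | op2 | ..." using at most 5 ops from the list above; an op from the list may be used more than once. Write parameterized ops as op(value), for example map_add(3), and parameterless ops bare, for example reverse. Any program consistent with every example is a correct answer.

reverse | unique | filter_odd | len

Check, running the answer program on each example:
  [34, 24, -50, -8, 21, -41, 16, -8, -33] -> [-33, -8, 16, -41, 21, -8, -50, 24, 34] -> [-33, -8, 16, -41, 21, -50, 24, 34] -> [-33, -41, 21] -> 3
  [10, -29, 44, -37, 31, -35] -> [-35, 31, -37, 44, -29, 10] -> [-35, 31, -37, 44, -29, 10] -> [-35, 31, -37, -29] -> 4
  [-3, -11, -19, -39, 1, -16, -4, -32] -> [-32, -4, -16, 1, -39, -19, -11, -3] -> [-32, -4, -16, 1, -39, -19, -11, -3] -> [1, -39, -19, -11, -3] -> 5
  [-10, 1, 4, 18] -> [18, 4, 1, -10] -> [18, 4, 1, -10] -> [1] -> 1
  [40, -48, -44, -40, -17, -41, 1, -19] -> [-19, 1, -41, -17, -40, -44, -48, 40] -> [-19, 1, -41, -17, -40, -44, -48, 40] -> [-19, 1, -41, -17] -> 4
  [-40, -43, -35, -33, -19] -> [-19, -33, -35, -43, -40] -> [-19, -33, -35, -43, -40] -> [-19, -33, -35, -43] -> 4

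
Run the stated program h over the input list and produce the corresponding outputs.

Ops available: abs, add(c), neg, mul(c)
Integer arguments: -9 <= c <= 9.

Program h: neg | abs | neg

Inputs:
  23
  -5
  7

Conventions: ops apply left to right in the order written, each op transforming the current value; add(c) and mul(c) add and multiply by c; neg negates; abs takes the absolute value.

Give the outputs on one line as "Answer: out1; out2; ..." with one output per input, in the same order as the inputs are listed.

Execution, op by op:
  23 -> -23 -> 23 -> -23
  -5 -> 5 -> 5 -> -5
  7 -> -7 -> 7 -> -7

-23; -5; -7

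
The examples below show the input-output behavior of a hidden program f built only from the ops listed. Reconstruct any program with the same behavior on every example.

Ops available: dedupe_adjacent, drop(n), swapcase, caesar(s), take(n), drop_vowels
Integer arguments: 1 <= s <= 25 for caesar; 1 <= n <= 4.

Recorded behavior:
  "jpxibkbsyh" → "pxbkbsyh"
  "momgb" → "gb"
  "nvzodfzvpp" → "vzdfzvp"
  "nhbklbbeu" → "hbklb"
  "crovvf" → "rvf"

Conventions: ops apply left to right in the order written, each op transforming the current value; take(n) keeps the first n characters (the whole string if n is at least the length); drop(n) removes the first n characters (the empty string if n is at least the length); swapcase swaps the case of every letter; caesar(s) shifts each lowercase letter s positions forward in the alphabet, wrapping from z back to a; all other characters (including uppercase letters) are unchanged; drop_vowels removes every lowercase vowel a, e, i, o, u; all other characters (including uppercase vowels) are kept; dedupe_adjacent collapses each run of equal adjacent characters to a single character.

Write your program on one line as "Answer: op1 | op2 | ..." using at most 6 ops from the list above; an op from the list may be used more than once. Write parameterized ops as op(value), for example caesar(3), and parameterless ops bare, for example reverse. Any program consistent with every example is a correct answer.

dedupe_adjacent | drop_vowels | dedupe_adjacent | swapcase | drop(1) | swapcase

Check, running the answer program on each example:
  "jpxibkbsyh" -> "jpxibkbsyh" -> "jpxbkbsyh" -> "jpxbkbsyh" -> "JPXBKBSYH" -> "PXBKBSYH" -> "pxbkbsyh"
  "momgb" -> "momgb" -> "mmgb" -> "mgb" -> "MGB" -> "GB" -> "gb"
  "nvzodfzvpp" -> "nvzodfzvp" -> "nvzdfzvp" -> "nvzdfzvp" -> "NVZDFZVP" -> "VZDFZVP" -> "vzdfzvp"
  "nhbklbbeu" -> "nhbklbeu" -> "nhbklb" -> "nhbklb" -> "NHBKLB" -> "HBKLB" -> "hbklb"
  "crovvf" -> "crovf" -> "crvf" -> "crvf" -> "CRVF" -> "RVF" -> "rvf"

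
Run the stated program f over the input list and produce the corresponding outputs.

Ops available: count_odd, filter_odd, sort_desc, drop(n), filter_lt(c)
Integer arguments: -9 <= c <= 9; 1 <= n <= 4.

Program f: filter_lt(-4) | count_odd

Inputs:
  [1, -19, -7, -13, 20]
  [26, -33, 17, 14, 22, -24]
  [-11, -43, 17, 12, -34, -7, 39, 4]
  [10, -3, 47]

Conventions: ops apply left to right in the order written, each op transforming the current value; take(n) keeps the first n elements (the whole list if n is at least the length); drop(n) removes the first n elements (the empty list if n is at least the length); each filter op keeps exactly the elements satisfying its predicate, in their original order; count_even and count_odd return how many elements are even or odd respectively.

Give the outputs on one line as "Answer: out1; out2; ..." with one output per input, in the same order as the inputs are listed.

3; 1; 3; 0

Execution, op by op:
  [1, -19, -7, -13, 20] -> [-19, -7, -13] -> 3
  [26, -33, 17, 14, 22, -24] -> [-33, -24] -> 1
  [-11, -43, 17, 12, -34, -7, 39, 4] -> [-11, -43, -34, -7] -> 3
  [10, -3, 47] -> [] -> 0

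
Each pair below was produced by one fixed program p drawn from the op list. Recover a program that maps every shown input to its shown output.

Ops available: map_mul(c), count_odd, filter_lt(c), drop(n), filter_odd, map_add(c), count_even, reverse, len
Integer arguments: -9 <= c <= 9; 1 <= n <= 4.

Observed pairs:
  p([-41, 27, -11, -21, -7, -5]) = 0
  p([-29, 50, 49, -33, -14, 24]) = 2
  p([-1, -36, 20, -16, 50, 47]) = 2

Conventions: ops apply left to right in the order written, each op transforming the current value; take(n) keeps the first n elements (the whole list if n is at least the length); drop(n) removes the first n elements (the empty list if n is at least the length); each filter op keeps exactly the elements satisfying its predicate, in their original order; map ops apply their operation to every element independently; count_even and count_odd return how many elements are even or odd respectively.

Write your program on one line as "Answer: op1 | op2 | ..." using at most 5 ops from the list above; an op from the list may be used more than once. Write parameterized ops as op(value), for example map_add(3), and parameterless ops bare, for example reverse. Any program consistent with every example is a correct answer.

map_mul(-7) | filter_lt(5) | map_add(5) | count_odd

Check, running the answer program on each example:
  [-41, 27, -11, -21, -7, -5] -> [287, -189, 77, 147, 49, 35] -> [-189] -> [-184] -> 0
  [-29, 50, 49, -33, -14, 24] -> [203, -350, -343, 231, 98, -168] -> [-350, -343, -168] -> [-345, -338, -163] -> 2
  [-1, -36, 20, -16, 50, 47] -> [7, 252, -140, 112, -350, -329] -> [-140, -350, -329] -> [-135, -345, -324] -> 2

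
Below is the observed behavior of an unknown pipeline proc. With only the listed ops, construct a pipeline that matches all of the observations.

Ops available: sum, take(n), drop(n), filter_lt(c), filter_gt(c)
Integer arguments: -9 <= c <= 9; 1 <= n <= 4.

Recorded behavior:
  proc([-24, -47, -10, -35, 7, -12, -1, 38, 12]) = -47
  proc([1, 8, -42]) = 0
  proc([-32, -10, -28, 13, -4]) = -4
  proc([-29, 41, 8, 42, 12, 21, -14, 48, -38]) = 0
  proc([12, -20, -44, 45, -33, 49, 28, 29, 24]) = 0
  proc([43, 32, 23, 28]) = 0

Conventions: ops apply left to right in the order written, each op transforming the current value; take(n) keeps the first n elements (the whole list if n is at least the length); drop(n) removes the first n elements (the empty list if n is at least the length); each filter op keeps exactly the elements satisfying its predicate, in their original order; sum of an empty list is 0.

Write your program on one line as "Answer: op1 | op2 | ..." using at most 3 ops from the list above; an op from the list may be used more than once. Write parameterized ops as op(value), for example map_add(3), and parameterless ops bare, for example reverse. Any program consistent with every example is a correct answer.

filter_lt(-1) | drop(3) | sum

Check, running the answer program on each example:
  [-24, -47, -10, -35, 7, -12, -1, 38, 12] -> [-24, -47, -10, -35, -12] -> [-35, -12] -> -47
  [1, 8, -42] -> [-42] -> [] -> 0
  [-32, -10, -28, 13, -4] -> [-32, -10, -28, -4] -> [-4] -> -4
  [-29, 41, 8, 42, 12, 21, -14, 48, -38] -> [-29, -14, -38] -> [] -> 0
  [12, -20, -44, 45, -33, 49, 28, 29, 24] -> [-20, -44, -33] -> [] -> 0
  [43, 32, 23, 28] -> [] -> [] -> 0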